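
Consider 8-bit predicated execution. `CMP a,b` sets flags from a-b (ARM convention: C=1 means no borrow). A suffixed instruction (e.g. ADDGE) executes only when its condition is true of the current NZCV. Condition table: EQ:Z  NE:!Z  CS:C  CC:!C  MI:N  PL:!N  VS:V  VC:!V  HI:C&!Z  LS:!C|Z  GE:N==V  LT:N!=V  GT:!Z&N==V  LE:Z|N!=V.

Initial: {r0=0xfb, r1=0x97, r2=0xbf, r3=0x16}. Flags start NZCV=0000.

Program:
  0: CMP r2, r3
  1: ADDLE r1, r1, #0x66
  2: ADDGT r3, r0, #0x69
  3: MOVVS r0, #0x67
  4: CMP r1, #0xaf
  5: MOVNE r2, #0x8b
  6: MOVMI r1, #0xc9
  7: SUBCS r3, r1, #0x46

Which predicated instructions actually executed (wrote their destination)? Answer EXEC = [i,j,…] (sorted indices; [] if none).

[0] flags=1010 → (cmp)
[1] flags=1010 LE?T → r1=0xfd
[2] flags=1010 GT?F → skip
[3] flags=1010 VS?F → skip
[4] flags=0010 → (cmp)
[5] flags=0010 NE?T → r2=0x8b
[6] flags=0010 MI?F → skip
[7] flags=0010 CS?T → r3=0xb7

EXEC = [1,5,7]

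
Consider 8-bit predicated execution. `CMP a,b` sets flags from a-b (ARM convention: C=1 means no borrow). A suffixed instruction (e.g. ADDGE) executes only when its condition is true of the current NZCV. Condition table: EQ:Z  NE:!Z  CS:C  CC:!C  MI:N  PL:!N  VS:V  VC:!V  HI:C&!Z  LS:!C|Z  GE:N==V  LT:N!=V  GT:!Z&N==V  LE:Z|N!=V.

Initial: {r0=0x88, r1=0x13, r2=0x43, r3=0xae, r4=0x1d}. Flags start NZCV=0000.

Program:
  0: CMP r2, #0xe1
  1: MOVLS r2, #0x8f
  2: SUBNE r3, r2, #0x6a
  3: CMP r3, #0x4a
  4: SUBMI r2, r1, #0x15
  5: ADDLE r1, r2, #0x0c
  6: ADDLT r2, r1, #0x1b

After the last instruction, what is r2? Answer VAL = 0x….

[0] flags=0000 → (cmp)
[1] flags=0000 LS?T → r2=0x8f
[2] flags=0000 NE?T → r3=0x25
[3] flags=1000 → (cmp)
[4] flags=1000 MI?T → r2=0xfe
[5] flags=1000 LE?T → r1=0x0a
[6] flags=1000 LT?T → r2=0x25

VAL = 0x25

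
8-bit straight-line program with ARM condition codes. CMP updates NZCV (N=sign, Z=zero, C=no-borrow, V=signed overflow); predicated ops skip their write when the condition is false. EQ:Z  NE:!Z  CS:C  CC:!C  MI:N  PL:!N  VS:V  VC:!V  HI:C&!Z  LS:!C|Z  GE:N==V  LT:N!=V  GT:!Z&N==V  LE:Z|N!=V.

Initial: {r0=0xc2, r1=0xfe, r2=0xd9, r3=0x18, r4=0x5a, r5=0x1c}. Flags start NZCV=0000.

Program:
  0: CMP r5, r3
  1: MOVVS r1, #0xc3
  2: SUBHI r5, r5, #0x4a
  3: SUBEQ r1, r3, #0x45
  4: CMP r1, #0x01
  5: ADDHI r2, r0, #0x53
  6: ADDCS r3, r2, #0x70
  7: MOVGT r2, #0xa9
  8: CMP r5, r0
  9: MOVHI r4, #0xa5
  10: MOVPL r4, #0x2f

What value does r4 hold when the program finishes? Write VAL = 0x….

VAL = 0x2f

0: ✓ CMP  NZCV=0010
1: · MOVVS
2: ✓ SUBHI  r5←0xd2
3: · SUBEQ
4: ✓ CMP  NZCV=1010
5: ✓ ADDHI  r2←0x15
6: ✓ ADDCS  r3←0x85
7: · MOVGT
8: ✓ CMP  NZCV=0010
9: ✓ MOVHI  r4←0xa5
10: ✓ MOVPL  r4←0x2f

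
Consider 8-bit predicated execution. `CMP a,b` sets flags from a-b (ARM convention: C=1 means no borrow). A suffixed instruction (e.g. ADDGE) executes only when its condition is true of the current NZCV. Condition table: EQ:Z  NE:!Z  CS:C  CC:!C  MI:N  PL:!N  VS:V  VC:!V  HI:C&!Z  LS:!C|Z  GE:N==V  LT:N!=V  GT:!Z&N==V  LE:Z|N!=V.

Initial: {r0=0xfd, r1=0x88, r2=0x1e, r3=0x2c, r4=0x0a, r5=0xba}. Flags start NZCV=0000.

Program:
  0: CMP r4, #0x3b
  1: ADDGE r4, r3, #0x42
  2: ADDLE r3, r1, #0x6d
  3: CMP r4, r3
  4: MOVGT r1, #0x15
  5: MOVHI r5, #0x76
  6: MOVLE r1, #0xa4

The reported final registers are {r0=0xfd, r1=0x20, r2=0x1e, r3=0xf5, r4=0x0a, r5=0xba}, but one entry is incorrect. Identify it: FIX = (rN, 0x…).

FIX = (r1, 0x15)

[0] flags=1000 → (cmp)
[1] flags=1000 GE?F → skip
[2] flags=1000 LE?T → r3=0xf5
[3] flags=0000 → (cmp)
[4] flags=0000 GT?T → r1=0x15
[5] flags=0000 HI?F → skip
[6] flags=0000 LE?F → skip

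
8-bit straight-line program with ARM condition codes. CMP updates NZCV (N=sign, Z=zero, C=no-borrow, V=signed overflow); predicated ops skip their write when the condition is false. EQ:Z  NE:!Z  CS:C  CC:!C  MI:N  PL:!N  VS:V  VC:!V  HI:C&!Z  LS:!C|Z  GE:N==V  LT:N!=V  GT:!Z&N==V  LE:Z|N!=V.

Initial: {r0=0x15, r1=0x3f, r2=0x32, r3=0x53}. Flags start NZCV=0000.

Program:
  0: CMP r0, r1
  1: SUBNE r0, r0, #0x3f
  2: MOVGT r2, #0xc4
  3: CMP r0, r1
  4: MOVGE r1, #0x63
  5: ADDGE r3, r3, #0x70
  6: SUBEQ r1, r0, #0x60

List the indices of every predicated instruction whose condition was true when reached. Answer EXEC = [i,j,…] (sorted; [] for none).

0: ✓ CMP  NZCV=1000
1: ✓ SUBNE  r0←0xd6
2: · MOVGT
3: ✓ CMP  NZCV=1010
4: · MOVGE
5: · ADDGE
6: · SUBEQ

EXEC = [1]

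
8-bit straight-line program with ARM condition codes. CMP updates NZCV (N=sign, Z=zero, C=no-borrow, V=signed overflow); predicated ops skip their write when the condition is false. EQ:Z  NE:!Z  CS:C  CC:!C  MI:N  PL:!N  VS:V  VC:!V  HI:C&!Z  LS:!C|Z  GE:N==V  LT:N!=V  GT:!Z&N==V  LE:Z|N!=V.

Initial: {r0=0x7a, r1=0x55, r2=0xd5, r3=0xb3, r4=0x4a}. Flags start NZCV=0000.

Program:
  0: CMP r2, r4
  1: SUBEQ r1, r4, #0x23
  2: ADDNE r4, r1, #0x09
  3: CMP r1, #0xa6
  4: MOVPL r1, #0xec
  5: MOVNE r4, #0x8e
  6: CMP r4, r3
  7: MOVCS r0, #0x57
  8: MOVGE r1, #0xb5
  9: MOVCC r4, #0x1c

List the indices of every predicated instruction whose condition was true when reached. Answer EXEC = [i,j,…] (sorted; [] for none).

EXEC = [2,5,9]

[0] flags=1010 → (cmp)
[1] flags=1010 EQ?F → skip
[2] flags=1010 NE?T → r4=0x5e
[3] flags=1001 → (cmp)
[4] flags=1001 PL?F → skip
[5] flags=1001 NE?T → r4=0x8e
[6] flags=1000 → (cmp)
[7] flags=1000 CS?F → skip
[8] flags=1000 GE?F → skip
[9] flags=1000 CC?T → r4=0x1c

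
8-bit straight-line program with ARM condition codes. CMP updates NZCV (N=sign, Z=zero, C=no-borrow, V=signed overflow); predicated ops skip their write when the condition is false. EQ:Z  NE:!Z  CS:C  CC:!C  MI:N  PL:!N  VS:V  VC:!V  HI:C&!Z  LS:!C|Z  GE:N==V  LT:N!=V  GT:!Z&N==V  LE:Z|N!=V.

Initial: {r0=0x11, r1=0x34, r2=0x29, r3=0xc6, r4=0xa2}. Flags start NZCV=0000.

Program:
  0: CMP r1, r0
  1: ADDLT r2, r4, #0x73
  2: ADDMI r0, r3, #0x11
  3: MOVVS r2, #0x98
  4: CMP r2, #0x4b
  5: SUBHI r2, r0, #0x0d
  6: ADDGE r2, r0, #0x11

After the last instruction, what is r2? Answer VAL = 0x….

VAL = 0x29

[0] flags=0010 → (cmp)
[1] flags=0010 LT?F → skip
[2] flags=0010 MI?F → skip
[3] flags=0010 VS?F → skip
[4] flags=1000 → (cmp)
[5] flags=1000 HI?F → skip
[6] flags=1000 GE?F → skip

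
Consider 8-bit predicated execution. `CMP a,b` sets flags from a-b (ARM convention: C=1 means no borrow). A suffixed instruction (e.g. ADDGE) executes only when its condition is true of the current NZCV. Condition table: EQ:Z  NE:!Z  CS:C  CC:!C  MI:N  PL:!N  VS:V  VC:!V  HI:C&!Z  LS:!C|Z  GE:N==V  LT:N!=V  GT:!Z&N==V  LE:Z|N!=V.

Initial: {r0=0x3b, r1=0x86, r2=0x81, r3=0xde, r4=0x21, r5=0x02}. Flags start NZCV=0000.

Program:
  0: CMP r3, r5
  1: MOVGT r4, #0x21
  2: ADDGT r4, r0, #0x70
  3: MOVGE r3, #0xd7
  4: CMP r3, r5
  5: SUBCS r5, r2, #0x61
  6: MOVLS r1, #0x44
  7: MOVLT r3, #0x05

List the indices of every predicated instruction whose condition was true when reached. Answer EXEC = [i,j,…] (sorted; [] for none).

[0] flags=1010 → (cmp)
[1] flags=1010 GT?F → skip
[2] flags=1010 GT?F → skip
[3] flags=1010 GE?F → skip
[4] flags=1010 → (cmp)
[5] flags=1010 CS?T → r5=0x20
[6] flags=1010 LS?F → skip
[7] flags=1010 LT?T → r3=0x05

EXEC = [5,7]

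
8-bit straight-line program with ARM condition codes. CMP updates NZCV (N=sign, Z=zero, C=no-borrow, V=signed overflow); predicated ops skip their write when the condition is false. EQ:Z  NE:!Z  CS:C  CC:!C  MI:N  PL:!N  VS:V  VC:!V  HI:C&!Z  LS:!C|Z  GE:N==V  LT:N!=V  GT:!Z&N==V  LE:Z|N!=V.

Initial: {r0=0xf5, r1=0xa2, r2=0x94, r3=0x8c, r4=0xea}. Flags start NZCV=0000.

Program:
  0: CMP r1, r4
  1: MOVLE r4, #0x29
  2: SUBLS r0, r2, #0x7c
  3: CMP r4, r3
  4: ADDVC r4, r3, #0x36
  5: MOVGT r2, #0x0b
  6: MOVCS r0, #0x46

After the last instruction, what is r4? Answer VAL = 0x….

VAL = 0x29

[0] flags=1000 → (cmp)
[1] flags=1000 LE?T → r4=0x29
[2] flags=1000 LS?T → r0=0x18
[3] flags=1001 → (cmp)
[4] flags=1001 VC?F → skip
[5] flags=1001 GT?T → r2=0x0b
[6] flags=1001 CS?F → skip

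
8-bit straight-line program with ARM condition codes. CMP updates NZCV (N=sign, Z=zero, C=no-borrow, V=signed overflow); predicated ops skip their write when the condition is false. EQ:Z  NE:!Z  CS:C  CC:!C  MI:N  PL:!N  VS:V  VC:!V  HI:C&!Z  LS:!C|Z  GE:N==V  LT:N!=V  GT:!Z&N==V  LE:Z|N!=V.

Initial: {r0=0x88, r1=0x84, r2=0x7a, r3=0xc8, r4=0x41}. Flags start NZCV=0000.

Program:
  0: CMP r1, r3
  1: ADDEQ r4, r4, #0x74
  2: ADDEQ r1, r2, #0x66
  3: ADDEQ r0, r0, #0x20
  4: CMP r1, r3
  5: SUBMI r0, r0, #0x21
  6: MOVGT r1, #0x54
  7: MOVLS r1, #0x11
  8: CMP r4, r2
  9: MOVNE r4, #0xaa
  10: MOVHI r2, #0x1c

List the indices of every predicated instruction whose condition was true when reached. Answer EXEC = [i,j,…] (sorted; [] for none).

[0] flags=1000 → (cmp)
[1] flags=1000 EQ?F → skip
[2] flags=1000 EQ?F → skip
[3] flags=1000 EQ?F → skip
[4] flags=1000 → (cmp)
[5] flags=1000 MI?T → r0=0x67
[6] flags=1000 GT?F → skip
[7] flags=1000 LS?T → r1=0x11
[8] flags=1000 → (cmp)
[9] flags=1000 NE?T → r4=0xaa
[10] flags=1000 HI?F → skip

EXEC = [5,7,9]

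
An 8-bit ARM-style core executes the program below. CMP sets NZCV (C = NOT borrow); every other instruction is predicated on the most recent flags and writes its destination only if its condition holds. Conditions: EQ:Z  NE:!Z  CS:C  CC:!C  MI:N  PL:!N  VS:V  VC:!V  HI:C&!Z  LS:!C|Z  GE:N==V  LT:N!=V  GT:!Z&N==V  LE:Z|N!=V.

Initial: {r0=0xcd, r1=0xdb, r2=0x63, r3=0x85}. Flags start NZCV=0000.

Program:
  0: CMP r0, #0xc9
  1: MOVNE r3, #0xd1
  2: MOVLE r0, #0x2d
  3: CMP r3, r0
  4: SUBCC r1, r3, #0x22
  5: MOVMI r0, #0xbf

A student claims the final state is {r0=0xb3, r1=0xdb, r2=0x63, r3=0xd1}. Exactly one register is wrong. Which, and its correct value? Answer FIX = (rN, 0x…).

FIX = (r0, 0xcd)

0: ✓ CMP  NZCV=0010
1: ✓ MOVNE  r3←0xd1
2: · MOVLE
3: ✓ CMP  NZCV=0010
4: · SUBCC
5: · MOVMI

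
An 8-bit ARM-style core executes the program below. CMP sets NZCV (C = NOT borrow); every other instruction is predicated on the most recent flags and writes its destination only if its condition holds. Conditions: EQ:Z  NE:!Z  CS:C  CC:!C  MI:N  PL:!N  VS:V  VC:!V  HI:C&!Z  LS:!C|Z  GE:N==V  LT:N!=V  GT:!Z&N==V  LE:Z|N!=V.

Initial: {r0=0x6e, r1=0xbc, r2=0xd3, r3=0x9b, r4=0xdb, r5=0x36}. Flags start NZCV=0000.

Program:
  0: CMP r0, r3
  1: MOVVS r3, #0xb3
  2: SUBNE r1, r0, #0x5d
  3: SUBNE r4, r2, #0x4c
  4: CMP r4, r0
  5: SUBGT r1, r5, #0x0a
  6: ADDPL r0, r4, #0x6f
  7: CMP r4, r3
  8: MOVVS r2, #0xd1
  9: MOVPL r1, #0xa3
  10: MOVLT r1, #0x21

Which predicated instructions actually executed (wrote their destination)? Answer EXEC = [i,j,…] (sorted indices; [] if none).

[0] flags=1001 → (cmp)
[1] flags=1001 VS?T → r3=0xb3
[2] flags=1001 NE?T → r1=0x11
[3] flags=1001 NE?T → r4=0x87
[4] flags=0011 → (cmp)
[5] flags=0011 GT?F → skip
[6] flags=0011 PL?T → r0=0xf6
[7] flags=1000 → (cmp)
[8] flags=1000 VS?F → skip
[9] flags=1000 PL?F → skip
[10] flags=1000 LT?T → r1=0x21

EXEC = [1,2,3,6,10]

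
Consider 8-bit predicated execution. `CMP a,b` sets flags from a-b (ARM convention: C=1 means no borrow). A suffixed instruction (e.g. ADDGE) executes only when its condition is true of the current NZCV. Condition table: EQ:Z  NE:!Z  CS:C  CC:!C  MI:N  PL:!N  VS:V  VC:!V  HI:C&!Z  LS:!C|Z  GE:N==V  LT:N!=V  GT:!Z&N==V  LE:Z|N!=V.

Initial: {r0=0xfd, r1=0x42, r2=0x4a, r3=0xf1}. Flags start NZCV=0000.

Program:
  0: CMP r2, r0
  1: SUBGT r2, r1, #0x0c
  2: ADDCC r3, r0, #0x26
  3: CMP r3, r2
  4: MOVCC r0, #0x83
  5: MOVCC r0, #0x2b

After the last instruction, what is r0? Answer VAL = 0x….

VAL = 0x2b

0: ✓ CMP  NZCV=0000
1: ✓ SUBGT  r2←0x36
2: ✓ ADDCC  r3←0x23
3: ✓ CMP  NZCV=1000
4: ✓ MOVCC  r0←0x83
5: ✓ MOVCC  r0←0x2b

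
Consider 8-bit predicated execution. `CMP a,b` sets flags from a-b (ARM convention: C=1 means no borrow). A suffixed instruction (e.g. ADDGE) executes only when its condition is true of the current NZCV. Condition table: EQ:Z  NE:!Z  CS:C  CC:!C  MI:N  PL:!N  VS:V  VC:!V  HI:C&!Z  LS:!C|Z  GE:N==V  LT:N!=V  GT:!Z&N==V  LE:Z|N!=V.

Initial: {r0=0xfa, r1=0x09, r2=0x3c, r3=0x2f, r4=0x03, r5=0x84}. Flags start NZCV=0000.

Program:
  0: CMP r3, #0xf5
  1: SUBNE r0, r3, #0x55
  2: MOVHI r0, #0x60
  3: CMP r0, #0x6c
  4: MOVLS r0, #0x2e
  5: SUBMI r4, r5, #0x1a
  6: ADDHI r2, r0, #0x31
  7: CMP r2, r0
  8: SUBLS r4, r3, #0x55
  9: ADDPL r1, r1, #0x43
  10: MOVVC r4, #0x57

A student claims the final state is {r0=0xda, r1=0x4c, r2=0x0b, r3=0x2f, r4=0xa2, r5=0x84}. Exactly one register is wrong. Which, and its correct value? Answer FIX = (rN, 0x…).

FIX = (r4, 0x57)

[0] flags=0000 → (cmp)
[1] flags=0000 NE?T → r0=0xda
[2] flags=0000 HI?F → skip
[3] flags=0011 → (cmp)
[4] flags=0011 LS?F → skip
[5] flags=0011 MI?F → skip
[6] flags=0011 HI?T → r2=0x0b
[7] flags=0000 → (cmp)
[8] flags=0000 LS?T → r4=0xda
[9] flags=0000 PL?T → r1=0x4c
[10] flags=0000 VC?T → r4=0x57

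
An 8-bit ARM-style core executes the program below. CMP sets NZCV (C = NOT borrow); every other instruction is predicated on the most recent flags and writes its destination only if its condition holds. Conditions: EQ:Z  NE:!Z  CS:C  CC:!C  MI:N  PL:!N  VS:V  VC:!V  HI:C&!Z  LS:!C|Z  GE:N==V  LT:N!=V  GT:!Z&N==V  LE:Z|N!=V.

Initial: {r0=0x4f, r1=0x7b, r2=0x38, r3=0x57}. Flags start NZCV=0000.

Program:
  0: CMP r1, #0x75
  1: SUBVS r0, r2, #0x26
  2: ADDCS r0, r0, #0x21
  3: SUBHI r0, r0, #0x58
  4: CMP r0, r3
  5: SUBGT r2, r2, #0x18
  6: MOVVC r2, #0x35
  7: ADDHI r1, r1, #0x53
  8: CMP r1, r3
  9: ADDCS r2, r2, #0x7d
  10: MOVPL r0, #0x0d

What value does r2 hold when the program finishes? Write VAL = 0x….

VAL = 0xb2

0: ✓ CMP  NZCV=0010
1: · SUBVS
2: ✓ ADDCS  r0←0x70
3: ✓ SUBHI  r0←0x18
4: ✓ CMP  NZCV=1000
5: · SUBGT
6: ✓ MOVVC  r2←0x35
7: · ADDHI
8: ✓ CMP  NZCV=0010
9: ✓ ADDCS  r2←0xb2
10: ✓ MOVPL  r0←0x0d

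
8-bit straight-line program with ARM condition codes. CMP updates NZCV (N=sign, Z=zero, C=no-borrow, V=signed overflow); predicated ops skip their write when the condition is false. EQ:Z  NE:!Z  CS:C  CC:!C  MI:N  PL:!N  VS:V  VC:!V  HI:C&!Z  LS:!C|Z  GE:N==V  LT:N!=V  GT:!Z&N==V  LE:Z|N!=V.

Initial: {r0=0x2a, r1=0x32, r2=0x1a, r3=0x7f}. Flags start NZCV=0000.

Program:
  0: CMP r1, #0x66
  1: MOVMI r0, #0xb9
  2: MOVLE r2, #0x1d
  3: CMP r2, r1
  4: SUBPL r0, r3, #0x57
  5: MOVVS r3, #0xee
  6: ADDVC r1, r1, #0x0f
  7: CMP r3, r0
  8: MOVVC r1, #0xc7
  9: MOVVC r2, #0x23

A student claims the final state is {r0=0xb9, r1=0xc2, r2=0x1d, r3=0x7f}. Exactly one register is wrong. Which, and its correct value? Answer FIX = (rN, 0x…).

FIX = (r1, 0x41)

[0] flags=1000 → (cmp)
[1] flags=1000 MI?T → r0=0xb9
[2] flags=1000 LE?T → r2=0x1d
[3] flags=1000 → (cmp)
[4] flags=1000 PL?F → skip
[5] flags=1000 VS?F → skip
[6] flags=1000 VC?T → r1=0x41
[7] flags=1001 → (cmp)
[8] flags=1001 VC?F → skip
[9] flags=1001 VC?F → skip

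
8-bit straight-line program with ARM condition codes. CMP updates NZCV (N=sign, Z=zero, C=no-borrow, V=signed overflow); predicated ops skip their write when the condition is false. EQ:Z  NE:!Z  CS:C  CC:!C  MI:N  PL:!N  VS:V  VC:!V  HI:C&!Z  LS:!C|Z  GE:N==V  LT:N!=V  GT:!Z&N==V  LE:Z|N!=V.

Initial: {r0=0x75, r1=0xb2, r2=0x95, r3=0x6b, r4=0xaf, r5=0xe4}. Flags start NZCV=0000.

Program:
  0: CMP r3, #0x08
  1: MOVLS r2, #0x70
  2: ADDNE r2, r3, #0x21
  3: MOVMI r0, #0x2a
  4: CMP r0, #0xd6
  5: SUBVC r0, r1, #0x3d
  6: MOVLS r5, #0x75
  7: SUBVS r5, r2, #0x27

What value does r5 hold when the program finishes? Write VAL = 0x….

[0] flags=0010 → (cmp)
[1] flags=0010 LS?F → skip
[2] flags=0010 NE?T → r2=0x8c
[3] flags=0010 MI?F → skip
[4] flags=1001 → (cmp)
[5] flags=1001 VC?F → skip
[6] flags=1001 LS?T → r5=0x75
[7] flags=1001 VS?T → r5=0x65

VAL = 0x65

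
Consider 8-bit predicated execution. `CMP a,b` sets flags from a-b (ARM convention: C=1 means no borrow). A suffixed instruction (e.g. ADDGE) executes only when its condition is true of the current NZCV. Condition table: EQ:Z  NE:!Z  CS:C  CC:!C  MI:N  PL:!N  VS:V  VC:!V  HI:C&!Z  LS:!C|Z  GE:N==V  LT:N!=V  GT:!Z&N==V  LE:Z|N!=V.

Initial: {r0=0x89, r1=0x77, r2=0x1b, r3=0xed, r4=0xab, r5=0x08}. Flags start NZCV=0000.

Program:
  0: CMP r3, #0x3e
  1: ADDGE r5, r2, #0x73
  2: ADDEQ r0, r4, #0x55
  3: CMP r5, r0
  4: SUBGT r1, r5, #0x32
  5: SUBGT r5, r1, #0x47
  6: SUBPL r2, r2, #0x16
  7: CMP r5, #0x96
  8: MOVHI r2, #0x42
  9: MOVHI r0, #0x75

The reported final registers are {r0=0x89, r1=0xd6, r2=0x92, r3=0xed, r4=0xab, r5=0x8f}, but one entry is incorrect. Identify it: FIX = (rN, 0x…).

FIX = (r2, 0x05)

0: ✓ CMP  NZCV=1010
1: · ADDGE
2: · ADDEQ
3: ✓ CMP  NZCV=0000
4: ✓ SUBGT  r1←0xd6
5: ✓ SUBGT  r5←0x8f
6: ✓ SUBPL  r2←0x05
7: ✓ CMP  NZCV=1000
8: · MOVHI
9: · MOVHI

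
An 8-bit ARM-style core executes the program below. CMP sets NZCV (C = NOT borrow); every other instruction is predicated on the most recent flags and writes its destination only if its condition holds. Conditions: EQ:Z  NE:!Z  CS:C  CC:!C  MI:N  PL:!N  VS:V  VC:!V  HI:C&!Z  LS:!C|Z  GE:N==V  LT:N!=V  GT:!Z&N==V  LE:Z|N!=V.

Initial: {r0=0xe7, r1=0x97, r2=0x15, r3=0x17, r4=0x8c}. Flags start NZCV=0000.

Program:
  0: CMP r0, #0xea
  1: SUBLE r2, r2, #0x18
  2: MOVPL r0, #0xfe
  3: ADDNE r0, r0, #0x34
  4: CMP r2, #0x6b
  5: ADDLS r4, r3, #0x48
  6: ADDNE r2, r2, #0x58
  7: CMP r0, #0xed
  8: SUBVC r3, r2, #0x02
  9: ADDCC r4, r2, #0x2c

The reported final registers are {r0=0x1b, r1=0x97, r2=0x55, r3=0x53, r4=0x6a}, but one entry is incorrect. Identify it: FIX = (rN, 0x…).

0: ✓ CMP  NZCV=1000
1: ✓ SUBLE  r2←0xfd
2: · MOVPL
3: ✓ ADDNE  r0←0x1b
4: ✓ CMP  NZCV=1010
5: · ADDLS
6: ✓ ADDNE  r2←0x55
7: ✓ CMP  NZCV=0000
8: ✓ SUBVC  r3←0x53
9: ✓ ADDCC  r4←0x81

FIX = (r4, 0x81)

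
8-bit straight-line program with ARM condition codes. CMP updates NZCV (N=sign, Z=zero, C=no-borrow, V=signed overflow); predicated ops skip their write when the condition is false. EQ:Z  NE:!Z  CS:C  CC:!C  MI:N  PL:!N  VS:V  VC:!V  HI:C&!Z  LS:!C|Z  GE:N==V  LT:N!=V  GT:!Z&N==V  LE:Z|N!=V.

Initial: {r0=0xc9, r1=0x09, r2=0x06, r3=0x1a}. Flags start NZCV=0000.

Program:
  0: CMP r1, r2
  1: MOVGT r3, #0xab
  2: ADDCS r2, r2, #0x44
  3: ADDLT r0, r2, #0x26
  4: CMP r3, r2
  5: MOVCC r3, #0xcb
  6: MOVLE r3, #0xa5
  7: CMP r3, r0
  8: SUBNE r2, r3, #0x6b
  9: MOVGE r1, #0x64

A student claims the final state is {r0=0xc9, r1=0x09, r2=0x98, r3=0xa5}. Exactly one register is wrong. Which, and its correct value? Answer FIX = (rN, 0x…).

FIX = (r2, 0x3a)

0: ✓ CMP  NZCV=0010
1: ✓ MOVGT  r3←0xab
2: ✓ ADDCS  r2←0x4a
3: · ADDLT
4: ✓ CMP  NZCV=0011
5: · MOVCC
6: ✓ MOVLE  r3←0xa5
7: ✓ CMP  NZCV=1000
8: ✓ SUBNE  r2←0x3a
9: · MOVGE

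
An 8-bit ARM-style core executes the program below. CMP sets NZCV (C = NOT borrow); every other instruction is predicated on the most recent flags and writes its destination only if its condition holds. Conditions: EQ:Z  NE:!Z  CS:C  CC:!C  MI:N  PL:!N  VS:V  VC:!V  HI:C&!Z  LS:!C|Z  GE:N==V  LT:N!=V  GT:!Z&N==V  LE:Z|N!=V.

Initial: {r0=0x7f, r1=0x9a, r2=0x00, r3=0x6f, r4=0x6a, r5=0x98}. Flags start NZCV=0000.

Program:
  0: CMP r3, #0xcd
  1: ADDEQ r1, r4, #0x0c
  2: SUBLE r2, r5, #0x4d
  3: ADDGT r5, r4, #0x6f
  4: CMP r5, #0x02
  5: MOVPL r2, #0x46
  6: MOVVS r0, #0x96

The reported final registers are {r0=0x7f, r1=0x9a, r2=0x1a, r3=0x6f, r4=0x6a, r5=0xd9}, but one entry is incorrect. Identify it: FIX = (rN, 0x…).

FIX = (r2, 0x00)

0: ✓ CMP  NZCV=1001
1: · ADDEQ
2: · SUBLE
3: ✓ ADDGT  r5←0xd9
4: ✓ CMP  NZCV=1010
5: · MOVPL
6: · MOVVS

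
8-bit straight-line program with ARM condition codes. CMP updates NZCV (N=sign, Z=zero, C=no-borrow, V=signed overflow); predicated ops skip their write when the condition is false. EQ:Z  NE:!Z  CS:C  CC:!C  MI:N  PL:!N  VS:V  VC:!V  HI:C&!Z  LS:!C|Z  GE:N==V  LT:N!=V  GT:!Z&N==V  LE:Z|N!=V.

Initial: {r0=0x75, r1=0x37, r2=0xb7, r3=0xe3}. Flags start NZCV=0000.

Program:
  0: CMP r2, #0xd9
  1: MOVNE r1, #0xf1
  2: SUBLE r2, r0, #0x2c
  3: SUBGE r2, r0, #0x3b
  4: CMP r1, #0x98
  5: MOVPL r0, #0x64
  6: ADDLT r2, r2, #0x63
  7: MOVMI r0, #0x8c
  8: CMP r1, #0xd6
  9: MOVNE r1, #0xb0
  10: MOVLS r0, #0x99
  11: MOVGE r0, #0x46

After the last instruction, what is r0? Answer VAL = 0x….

0: ✓ CMP  NZCV=1000
1: ✓ MOVNE  r1←0xf1
2: ✓ SUBLE  r2←0x49
3: · SUBGE
4: ✓ CMP  NZCV=0010
5: ✓ MOVPL  r0←0x64
6: · ADDLT
7: · MOVMI
8: ✓ CMP  NZCV=0010
9: ✓ MOVNE  r1←0xb0
10: · MOVLS
11: ✓ MOVGE  r0←0x46

VAL = 0x46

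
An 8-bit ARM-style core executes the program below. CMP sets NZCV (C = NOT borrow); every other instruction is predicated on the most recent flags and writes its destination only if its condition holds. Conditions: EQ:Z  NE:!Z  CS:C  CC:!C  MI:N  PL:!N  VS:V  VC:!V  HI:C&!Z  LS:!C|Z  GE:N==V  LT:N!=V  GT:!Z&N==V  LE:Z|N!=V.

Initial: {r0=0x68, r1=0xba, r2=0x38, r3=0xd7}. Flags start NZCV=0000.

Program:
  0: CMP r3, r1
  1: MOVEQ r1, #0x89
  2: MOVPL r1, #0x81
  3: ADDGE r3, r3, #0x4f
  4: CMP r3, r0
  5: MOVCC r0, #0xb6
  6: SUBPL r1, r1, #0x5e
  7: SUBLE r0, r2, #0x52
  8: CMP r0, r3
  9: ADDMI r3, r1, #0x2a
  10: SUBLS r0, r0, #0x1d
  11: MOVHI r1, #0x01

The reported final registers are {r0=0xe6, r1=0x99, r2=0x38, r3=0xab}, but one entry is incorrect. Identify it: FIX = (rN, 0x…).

[0] flags=0010 → (cmp)
[1] flags=0010 EQ?F → skip
[2] flags=0010 PL?T → r1=0x81
[3] flags=0010 GE?T → r3=0x26
[4] flags=1000 → (cmp)
[5] flags=1000 CC?T → r0=0xb6
[6] flags=1000 PL?F → skip
[7] flags=1000 LE?T → r0=0xe6
[8] flags=1010 → (cmp)
[9] flags=1010 MI?T → r3=0xab
[10] flags=1010 LS?F → skip
[11] flags=1010 HI?T → r1=0x01

FIX = (r1, 0x01)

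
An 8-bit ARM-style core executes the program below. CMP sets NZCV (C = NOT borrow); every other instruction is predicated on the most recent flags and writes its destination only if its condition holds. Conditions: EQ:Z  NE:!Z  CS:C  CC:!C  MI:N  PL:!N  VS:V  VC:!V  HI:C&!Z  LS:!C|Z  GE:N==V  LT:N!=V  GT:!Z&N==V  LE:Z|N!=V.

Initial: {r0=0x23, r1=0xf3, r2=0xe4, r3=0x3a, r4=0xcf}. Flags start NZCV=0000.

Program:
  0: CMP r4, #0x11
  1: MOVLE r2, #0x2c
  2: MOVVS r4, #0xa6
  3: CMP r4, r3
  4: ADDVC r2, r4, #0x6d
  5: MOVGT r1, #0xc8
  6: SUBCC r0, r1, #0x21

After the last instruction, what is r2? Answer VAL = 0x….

0: ✓ CMP  NZCV=1010
1: ✓ MOVLE  r2←0x2c
2: · MOVVS
3: ✓ CMP  NZCV=1010
4: ✓ ADDVC  r2←0x3c
5: · MOVGT
6: · SUBCC

VAL = 0x3c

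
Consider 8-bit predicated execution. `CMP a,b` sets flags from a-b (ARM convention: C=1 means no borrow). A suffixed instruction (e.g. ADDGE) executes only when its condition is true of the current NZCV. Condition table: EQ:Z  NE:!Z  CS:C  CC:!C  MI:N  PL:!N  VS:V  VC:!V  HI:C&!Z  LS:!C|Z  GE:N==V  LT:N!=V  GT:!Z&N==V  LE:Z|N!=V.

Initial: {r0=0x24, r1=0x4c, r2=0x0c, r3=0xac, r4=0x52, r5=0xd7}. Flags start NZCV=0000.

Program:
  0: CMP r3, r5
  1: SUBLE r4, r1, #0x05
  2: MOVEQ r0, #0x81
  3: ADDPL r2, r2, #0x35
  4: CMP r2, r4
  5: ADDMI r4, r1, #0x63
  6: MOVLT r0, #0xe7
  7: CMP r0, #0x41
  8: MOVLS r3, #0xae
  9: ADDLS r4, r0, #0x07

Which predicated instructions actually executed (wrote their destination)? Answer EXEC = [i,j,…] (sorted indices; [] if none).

0: ✓ CMP  NZCV=1000
1: ✓ SUBLE  r4←0x47
2: · MOVEQ
3: · ADDPL
4: ✓ CMP  NZCV=1000
5: ✓ ADDMI  r4←0xaf
6: ✓ MOVLT  r0←0xe7
7: ✓ CMP  NZCV=1010
8: · MOVLS
9: · ADDLS

EXEC = [1,5,6]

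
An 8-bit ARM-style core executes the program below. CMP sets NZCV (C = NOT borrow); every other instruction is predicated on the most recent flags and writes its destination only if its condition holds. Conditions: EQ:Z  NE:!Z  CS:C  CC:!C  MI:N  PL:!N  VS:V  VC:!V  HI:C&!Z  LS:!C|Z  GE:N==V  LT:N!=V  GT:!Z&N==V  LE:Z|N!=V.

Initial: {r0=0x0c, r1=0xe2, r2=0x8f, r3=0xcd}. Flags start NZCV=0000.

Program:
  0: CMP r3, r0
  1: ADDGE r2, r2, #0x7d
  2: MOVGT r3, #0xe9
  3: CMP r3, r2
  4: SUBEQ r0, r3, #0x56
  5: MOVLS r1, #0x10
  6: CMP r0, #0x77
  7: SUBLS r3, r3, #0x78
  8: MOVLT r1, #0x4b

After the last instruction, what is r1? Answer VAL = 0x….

0: ✓ CMP  NZCV=1010
1: · ADDGE
2: · MOVGT
3: ✓ CMP  NZCV=0010
4: · SUBEQ
5: · MOVLS
6: ✓ CMP  NZCV=1000
7: ✓ SUBLS  r3←0x55
8: ✓ MOVLT  r1←0x4b

VAL = 0x4b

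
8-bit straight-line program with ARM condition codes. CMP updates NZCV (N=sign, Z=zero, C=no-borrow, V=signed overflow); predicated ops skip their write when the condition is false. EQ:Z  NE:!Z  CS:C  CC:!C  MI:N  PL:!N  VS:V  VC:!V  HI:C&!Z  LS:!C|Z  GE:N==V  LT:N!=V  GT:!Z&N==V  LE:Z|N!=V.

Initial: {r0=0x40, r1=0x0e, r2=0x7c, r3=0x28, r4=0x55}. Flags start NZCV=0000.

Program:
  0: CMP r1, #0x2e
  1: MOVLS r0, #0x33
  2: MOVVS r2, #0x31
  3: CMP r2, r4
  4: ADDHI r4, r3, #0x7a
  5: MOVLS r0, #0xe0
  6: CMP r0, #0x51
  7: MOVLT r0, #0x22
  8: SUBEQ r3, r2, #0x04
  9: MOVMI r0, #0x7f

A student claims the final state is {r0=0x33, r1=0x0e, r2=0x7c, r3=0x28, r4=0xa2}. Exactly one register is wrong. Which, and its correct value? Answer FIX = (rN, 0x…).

FIX = (r0, 0x7f)

0: ✓ CMP  NZCV=1000
1: ✓ MOVLS  r0←0x33
2: · MOVVS
3: ✓ CMP  NZCV=0010
4: ✓ ADDHI  r4←0xa2
5: · MOVLS
6: ✓ CMP  NZCV=1000
7: ✓ MOVLT  r0←0x22
8: · SUBEQ
9: ✓ MOVMI  r0←0x7f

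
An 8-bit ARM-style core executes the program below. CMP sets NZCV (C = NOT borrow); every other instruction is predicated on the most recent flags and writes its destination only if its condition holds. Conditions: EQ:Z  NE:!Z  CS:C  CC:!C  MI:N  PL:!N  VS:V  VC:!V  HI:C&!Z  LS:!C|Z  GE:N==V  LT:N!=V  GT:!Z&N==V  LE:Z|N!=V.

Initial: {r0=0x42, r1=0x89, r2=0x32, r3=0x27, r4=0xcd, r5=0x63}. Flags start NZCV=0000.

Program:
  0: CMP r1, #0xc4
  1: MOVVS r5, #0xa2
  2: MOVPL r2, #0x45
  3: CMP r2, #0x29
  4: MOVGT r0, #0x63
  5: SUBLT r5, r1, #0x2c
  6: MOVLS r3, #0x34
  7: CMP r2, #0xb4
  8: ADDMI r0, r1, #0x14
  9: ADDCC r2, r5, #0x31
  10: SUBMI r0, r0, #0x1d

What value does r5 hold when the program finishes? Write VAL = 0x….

VAL = 0x63

0: ✓ CMP  NZCV=1000
1: · MOVVS
2: · MOVPL
3: ✓ CMP  NZCV=0010
4: ✓ MOVGT  r0←0x63
5: · SUBLT
6: · MOVLS
7: ✓ CMP  NZCV=0000
8: · ADDMI
9: ✓ ADDCC  r2←0x94
10: · SUBMI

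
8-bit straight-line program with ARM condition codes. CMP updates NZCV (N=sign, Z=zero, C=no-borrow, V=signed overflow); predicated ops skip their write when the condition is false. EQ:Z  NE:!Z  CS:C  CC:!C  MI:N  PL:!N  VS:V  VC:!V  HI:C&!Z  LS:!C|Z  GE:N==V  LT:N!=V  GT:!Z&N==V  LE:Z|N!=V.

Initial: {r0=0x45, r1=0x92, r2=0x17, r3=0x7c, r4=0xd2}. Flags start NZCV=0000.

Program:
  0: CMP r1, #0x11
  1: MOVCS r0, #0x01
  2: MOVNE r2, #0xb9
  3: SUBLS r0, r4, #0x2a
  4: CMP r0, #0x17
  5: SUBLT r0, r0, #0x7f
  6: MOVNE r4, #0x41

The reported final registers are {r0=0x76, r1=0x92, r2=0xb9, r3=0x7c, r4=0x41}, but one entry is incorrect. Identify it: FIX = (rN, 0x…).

[0] flags=1010 → (cmp)
[1] flags=1010 CS?T → r0=0x01
[2] flags=1010 NE?T → r2=0xb9
[3] flags=1010 LS?F → skip
[4] flags=1000 → (cmp)
[5] flags=1000 LT?T → r0=0x82
[6] flags=1000 NE?T → r4=0x41

FIX = (r0, 0x82)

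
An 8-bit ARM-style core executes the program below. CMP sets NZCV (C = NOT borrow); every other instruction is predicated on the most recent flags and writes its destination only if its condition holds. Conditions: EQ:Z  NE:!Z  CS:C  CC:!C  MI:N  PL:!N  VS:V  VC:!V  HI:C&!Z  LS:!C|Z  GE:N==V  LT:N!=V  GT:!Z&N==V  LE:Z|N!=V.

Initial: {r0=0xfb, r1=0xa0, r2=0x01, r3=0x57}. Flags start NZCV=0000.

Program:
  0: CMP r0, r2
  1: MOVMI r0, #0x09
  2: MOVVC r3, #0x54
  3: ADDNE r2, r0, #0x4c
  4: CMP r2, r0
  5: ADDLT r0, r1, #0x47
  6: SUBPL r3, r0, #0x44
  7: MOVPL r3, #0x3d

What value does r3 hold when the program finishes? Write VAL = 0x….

0: ✓ CMP  NZCV=1010
1: ✓ MOVMI  r0←0x09
2: ✓ MOVVC  r3←0x54
3: ✓ ADDNE  r2←0x55
4: ✓ CMP  NZCV=0010
5: · ADDLT
6: ✓ SUBPL  r3←0xc5
7: ✓ MOVPL  r3←0x3d

VAL = 0x3d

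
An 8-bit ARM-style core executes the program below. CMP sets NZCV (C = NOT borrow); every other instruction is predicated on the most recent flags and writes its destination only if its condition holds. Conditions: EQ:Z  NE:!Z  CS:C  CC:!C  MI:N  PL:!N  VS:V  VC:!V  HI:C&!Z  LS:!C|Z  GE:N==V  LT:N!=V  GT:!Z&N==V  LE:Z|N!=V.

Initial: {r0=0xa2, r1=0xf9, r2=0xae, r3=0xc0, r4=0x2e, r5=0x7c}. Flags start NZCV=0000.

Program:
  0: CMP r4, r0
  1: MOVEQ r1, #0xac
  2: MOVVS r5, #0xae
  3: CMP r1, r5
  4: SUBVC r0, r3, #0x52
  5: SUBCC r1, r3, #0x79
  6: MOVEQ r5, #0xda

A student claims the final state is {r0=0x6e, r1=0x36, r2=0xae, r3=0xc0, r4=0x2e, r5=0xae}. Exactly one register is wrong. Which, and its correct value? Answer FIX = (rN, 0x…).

[0] flags=1001 → (cmp)
[1] flags=1001 EQ?F → skip
[2] flags=1001 VS?T → r5=0xae
[3] flags=0010 → (cmp)
[4] flags=0010 VC?T → r0=0x6e
[5] flags=0010 CC?F → skip
[6] flags=0010 EQ?F → skip

FIX = (r1, 0xf9)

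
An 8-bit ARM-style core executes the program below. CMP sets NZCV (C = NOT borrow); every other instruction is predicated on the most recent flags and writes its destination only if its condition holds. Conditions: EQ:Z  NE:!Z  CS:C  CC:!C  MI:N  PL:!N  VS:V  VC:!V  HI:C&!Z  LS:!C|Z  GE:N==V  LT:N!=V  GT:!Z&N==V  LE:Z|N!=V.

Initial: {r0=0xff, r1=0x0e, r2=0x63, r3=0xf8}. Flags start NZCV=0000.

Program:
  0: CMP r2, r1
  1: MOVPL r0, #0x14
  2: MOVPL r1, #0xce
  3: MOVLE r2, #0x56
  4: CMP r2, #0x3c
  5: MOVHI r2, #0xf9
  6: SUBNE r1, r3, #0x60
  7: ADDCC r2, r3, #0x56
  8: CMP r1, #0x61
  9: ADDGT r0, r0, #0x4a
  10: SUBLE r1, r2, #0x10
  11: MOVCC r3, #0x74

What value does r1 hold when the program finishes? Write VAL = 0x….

[0] flags=0010 → (cmp)
[1] flags=0010 PL?T → r0=0x14
[2] flags=0010 PL?T → r1=0xce
[3] flags=0010 LE?F → skip
[4] flags=0010 → (cmp)
[5] flags=0010 HI?T → r2=0xf9
[6] flags=0010 NE?T → r1=0x98
[7] flags=0010 CC?F → skip
[8] flags=0011 → (cmp)
[9] flags=0011 GT?F → skip
[10] flags=0011 LE?T → r1=0xe9
[11] flags=0011 CC?F → skip

VAL = 0xe9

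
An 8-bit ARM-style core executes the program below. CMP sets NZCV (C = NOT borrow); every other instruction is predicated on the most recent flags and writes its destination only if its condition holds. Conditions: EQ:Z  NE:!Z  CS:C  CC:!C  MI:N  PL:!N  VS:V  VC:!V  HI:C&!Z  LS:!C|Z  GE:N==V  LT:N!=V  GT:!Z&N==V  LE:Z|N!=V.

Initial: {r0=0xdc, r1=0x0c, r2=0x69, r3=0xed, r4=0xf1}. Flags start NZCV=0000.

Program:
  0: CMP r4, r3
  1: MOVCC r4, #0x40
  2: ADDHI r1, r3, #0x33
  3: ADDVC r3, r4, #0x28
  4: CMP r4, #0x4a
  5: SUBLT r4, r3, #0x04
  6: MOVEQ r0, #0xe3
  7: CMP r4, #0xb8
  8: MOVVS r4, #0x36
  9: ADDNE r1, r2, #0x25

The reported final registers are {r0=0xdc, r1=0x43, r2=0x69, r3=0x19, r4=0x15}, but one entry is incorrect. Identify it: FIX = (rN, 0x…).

FIX = (r1, 0x8e)

0: ✓ CMP  NZCV=0010
1: · MOVCC
2: ✓ ADDHI  r1←0x20
3: ✓ ADDVC  r3←0x19
4: ✓ CMP  NZCV=1010
5: ✓ SUBLT  r4←0x15
6: · MOVEQ
7: ✓ CMP  NZCV=0000
8: · MOVVS
9: ✓ ADDNE  r1←0x8e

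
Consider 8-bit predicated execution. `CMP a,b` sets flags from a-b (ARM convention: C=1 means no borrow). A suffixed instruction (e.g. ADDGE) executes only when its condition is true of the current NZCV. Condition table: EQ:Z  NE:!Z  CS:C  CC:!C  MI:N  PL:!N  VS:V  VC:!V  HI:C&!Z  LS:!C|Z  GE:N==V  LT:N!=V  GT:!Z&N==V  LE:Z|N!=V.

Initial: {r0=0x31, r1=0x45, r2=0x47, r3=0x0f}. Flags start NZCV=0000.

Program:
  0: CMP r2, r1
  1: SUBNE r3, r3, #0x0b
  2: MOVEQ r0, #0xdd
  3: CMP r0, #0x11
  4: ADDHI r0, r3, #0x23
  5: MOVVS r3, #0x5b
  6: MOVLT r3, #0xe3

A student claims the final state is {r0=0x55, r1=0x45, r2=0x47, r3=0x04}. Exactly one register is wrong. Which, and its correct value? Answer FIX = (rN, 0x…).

FIX = (r0, 0x27)

0: ✓ CMP  NZCV=0010
1: ✓ SUBNE  r3←0x04
2: · MOVEQ
3: ✓ CMP  NZCV=0010
4: ✓ ADDHI  r0←0x27
5: · MOVVS
6: · MOVLT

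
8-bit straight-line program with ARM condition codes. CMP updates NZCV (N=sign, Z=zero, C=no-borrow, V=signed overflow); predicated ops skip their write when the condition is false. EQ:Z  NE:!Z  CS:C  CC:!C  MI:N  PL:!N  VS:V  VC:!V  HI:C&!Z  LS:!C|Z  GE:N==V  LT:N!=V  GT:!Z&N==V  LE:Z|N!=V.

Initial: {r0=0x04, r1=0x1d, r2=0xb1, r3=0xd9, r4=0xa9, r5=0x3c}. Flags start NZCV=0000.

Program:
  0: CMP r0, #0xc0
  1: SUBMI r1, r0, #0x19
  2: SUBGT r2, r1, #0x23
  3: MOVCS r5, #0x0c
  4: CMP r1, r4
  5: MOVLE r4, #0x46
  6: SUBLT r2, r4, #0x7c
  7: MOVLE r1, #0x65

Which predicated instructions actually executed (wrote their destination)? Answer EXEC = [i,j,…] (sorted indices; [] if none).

EXEC = [2]

[0] flags=0000 → (cmp)
[1] flags=0000 MI?F → skip
[2] flags=0000 GT?T → r2=0xfa
[3] flags=0000 CS?F → skip
[4] flags=0000 → (cmp)
[5] flags=0000 LE?F → skip
[6] flags=0000 LT?F → skip
[7] flags=0000 LE?F → skip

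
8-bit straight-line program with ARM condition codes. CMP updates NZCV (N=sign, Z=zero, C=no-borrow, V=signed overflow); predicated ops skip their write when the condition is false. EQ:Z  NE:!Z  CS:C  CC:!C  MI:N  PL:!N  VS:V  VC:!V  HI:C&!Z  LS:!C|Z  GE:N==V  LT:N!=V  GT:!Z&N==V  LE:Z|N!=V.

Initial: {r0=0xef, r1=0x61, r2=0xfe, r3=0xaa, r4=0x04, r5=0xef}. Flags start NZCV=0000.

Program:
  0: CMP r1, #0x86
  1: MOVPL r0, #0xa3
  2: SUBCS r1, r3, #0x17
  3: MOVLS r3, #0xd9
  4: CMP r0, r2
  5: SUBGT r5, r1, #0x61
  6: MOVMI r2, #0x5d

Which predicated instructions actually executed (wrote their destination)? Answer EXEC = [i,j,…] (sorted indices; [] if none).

EXEC = [3,6]

[0] flags=1001 → (cmp)
[1] flags=1001 PL?F → skip
[2] flags=1001 CS?F → skip
[3] flags=1001 LS?T → r3=0xd9
[4] flags=1000 → (cmp)
[5] flags=1000 GT?F → skip
[6] flags=1000 MI?T → r2=0x5d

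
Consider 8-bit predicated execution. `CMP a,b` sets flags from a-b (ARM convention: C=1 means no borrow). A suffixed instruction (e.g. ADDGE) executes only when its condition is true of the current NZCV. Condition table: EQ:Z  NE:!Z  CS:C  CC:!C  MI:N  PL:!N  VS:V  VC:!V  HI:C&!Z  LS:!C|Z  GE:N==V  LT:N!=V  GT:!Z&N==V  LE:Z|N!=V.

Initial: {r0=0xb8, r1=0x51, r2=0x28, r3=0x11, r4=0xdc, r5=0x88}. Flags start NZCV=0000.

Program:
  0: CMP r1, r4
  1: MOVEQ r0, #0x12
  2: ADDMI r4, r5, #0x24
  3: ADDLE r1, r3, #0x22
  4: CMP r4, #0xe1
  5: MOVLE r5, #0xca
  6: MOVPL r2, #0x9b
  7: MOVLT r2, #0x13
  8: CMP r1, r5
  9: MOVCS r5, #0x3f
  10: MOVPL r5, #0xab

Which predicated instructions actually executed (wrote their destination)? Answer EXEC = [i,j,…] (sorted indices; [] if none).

[0] flags=0000 → (cmp)
[1] flags=0000 EQ?F → skip
[2] flags=0000 MI?F → skip
[3] flags=0000 LE?F → skip
[4] flags=1000 → (cmp)
[5] flags=1000 LE?T → r5=0xca
[6] flags=1000 PL?F → skip
[7] flags=1000 LT?T → r2=0x13
[8] flags=1001 → (cmp)
[9] flags=1001 CS?F → skip
[10] flags=1001 PL?F → skip

EXEC = [5,7]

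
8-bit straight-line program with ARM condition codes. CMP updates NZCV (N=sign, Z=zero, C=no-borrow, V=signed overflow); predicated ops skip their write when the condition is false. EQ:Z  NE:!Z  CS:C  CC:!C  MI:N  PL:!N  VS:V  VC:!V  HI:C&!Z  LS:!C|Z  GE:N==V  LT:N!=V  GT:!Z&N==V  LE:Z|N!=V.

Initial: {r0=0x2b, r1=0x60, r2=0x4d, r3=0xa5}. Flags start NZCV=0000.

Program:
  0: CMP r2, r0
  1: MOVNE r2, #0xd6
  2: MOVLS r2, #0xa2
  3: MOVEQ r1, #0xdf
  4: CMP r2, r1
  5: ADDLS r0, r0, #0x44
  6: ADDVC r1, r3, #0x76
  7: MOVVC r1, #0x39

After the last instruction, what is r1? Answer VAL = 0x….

VAL = 0x60

0: ✓ CMP  NZCV=0010
1: ✓ MOVNE  r2←0xd6
2: · MOVLS
3: · MOVEQ
4: ✓ CMP  NZCV=0011
5: · ADDLS
6: · ADDVC
7: · MOVVC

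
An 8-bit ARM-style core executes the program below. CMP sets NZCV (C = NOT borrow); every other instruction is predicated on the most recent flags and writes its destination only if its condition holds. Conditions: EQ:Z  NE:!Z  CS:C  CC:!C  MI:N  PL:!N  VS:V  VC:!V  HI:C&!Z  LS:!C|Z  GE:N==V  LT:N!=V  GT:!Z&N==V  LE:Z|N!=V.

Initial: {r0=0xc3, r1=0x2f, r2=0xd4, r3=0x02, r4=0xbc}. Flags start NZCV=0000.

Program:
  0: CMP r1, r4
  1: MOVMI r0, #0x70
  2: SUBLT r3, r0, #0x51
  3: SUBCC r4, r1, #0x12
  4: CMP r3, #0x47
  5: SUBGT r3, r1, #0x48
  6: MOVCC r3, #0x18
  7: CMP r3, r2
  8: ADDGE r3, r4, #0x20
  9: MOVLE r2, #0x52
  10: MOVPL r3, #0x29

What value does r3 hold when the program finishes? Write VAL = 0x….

0: ✓ CMP  NZCV=0000
1: · MOVMI
2: · SUBLT
3: ✓ SUBCC  r4←0x1d
4: ✓ CMP  NZCV=1000
5: · SUBGT
6: ✓ MOVCC  r3←0x18
7: ✓ CMP  NZCV=0000
8: ✓ ADDGE  r3←0x3d
9: · MOVLE
10: ✓ MOVPL  r3←0x29

VAL = 0x29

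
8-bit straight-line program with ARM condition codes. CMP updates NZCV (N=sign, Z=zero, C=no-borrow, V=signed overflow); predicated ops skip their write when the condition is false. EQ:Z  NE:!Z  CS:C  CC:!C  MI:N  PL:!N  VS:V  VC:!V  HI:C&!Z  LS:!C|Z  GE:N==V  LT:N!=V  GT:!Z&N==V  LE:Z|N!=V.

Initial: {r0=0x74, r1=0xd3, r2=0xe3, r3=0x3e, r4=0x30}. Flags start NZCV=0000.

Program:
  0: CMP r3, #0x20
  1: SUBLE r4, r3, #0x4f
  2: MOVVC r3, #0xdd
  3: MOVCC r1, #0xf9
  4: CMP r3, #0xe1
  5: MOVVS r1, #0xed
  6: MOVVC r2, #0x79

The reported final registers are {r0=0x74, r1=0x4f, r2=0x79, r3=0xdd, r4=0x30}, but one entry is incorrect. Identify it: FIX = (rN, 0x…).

[0] flags=0010 → (cmp)
[1] flags=0010 LE?F → skip
[2] flags=0010 VC?T → r3=0xdd
[3] flags=0010 CC?F → skip
[4] flags=1000 → (cmp)
[5] flags=1000 VS?F → skip
[6] flags=1000 VC?T → r2=0x79

FIX = (r1, 0xd3)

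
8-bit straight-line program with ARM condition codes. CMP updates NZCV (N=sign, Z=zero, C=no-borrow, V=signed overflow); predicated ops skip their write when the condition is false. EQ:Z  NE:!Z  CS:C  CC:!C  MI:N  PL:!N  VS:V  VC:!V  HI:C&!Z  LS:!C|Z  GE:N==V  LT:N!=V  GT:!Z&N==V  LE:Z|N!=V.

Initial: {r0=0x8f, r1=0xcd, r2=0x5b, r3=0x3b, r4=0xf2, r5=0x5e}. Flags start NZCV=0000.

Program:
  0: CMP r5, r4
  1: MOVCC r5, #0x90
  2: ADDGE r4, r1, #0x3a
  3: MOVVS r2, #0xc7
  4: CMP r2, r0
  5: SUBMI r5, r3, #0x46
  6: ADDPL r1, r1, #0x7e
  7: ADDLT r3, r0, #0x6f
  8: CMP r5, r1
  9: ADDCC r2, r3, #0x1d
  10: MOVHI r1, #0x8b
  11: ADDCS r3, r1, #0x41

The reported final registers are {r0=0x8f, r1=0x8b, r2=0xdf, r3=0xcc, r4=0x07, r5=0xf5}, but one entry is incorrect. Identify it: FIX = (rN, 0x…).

0: ✓ CMP  NZCV=0000
1: ✓ MOVCC  r5←0x90
2: ✓ ADDGE  r4←0x07
3: · MOVVS
4: ✓ CMP  NZCV=1001
5: ✓ SUBMI  r5←0xf5
6: · ADDPL
7: · ADDLT
8: ✓ CMP  NZCV=0010
9: · ADDCC
10: ✓ MOVHI  r1←0x8b
11: ✓ ADDCS  r3←0xcc

FIX = (r2, 0x5b)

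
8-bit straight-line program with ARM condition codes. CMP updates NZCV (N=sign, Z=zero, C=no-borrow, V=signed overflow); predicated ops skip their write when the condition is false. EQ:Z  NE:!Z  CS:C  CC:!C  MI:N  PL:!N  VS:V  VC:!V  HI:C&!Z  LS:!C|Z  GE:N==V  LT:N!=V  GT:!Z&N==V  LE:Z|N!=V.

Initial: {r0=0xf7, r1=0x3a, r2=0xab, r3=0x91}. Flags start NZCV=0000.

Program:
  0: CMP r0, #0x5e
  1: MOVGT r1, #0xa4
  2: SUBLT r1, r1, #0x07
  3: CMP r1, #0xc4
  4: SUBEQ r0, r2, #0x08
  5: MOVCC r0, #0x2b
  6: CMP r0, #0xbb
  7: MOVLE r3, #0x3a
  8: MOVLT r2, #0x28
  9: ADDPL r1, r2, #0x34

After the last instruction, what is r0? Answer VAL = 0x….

[0] flags=1010 → (cmp)
[1] flags=1010 GT?F → skip
[2] flags=1010 LT?T → r1=0x33
[3] flags=0000 → (cmp)
[4] flags=0000 EQ?F → skip
[5] flags=0000 CC?T → r0=0x2b
[6] flags=0000 → (cmp)
[7] flags=0000 LE?F → skip
[8] flags=0000 LT?F → skip
[9] flags=0000 PL?T → r1=0xdf

VAL = 0x2b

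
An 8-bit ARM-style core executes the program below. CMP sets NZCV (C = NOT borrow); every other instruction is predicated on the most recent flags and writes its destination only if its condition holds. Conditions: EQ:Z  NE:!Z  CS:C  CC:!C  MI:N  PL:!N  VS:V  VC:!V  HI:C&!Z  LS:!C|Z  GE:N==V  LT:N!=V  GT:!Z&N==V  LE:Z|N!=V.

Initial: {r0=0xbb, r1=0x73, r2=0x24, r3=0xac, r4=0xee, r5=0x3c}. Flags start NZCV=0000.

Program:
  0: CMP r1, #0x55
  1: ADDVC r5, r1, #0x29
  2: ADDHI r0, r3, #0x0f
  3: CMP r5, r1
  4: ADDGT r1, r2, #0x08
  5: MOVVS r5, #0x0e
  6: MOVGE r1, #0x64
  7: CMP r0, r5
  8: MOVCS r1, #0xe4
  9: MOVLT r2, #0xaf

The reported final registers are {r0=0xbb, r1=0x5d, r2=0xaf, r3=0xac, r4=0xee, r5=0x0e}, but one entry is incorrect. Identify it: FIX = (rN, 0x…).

FIX = (r1, 0xe4)

0: ✓ CMP  NZCV=0010
1: ✓ ADDVC  r5←0x9c
2: ✓ ADDHI  r0←0xbb
3: ✓ CMP  NZCV=0011
4: · ADDGT
5: ✓ MOVVS  r5←0x0e
6: · MOVGE
7: ✓ CMP  NZCV=1010
8: ✓ MOVCS  r1←0xe4
9: ✓ MOVLT  r2←0xaf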